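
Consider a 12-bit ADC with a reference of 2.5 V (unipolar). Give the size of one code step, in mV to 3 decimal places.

0.610 mV

Full-scale span = 2.5 V.
LSB = 2.5 / 2^12 = 2.5 / 4096 = 0.000610352 V = 0.610 mV.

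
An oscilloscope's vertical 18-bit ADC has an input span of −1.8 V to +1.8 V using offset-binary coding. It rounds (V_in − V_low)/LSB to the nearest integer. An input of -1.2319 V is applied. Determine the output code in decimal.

With 262144 levels over 3.6 V, one step is 13.73 µV.
Input sits at 41367.780 steps above V_low.
So the output code is 41368.

code 41368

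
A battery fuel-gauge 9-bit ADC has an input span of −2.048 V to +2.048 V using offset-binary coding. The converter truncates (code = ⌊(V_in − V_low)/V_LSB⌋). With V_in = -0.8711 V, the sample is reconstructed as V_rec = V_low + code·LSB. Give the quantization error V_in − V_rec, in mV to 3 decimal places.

One LSB is 4.096 V / 512 = 8.000 mV.
(-0.8711 − (−2.048))/0.008 = 147.1125; ⌊·⌋ gives code 147.
Code 147 maps back to (−2.048) + 147×0.008 V = -0.872 V.
V_in − V_rec = 0.0009 V = 0.900 mV.

0.900 mV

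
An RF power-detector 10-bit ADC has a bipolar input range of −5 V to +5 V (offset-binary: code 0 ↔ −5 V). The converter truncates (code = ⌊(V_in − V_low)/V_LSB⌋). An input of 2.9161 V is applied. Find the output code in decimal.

code 810

Full-scale span = 10 V; LSB = 10/2^10 = 9.766 mV.
(V_in − V_low)/LSB = (2.9161 − (−5)) / 0.00976562 = 810.609.
So the output code is 810.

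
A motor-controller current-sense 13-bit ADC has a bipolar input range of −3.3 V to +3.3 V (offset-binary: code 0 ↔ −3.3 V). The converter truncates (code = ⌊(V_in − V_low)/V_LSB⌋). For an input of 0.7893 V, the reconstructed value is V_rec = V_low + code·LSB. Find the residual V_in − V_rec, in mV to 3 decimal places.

0.555 mV

Step size: 6.6 V ÷ 2^13 = 0.806 mV.
(0.7893 − (−3.3))/0.000805664 = 5075.6887; ⌊·⌋ gives code 5075.
V_rec = (−3.3) + 5075·0.000805664 = 0.78874512 V.
Error = 0.7893 − 0.78874512 = 0.000554883 V = 0.555 mV.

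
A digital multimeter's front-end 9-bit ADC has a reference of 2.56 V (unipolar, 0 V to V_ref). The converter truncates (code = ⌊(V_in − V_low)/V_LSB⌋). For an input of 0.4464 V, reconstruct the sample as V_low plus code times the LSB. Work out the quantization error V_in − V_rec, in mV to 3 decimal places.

LSB = 2.56/2^9 = 5.000 mV.
(0.4464 − 0)/0.005 = 89.2800; ⌊·⌋ gives code 89.
V_rec = 0 + 89·0.005 = 0.445 V.
V_in − V_rec = 0.0014 V = 1.400 mV.

1.400 mV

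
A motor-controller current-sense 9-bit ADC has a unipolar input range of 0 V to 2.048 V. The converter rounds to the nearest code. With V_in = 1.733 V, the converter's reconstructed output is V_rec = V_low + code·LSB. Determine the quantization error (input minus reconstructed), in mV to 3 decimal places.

One LSB is 2.048 V / 512 = 4.000 mV.
(1.733 − 0)/0.004 = 433.2500; round gives code 433.
V_rec = 0 + 433·0.004 = 1.732 V.
Error = 1.733 − 1.732 = 0.001 V = 1.000 mV.

1.000 mV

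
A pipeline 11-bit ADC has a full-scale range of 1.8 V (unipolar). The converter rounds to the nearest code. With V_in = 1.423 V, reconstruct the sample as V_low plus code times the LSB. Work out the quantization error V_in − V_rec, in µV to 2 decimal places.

50.78 µV

One LSB is 1.8 V / 2048 = 0.879 mV.
(V_in − V_low)/LSB = (1.423 − 0)/0.000878906 = 1619.0578 → code 1619 (round).
V_rec = 0 + 1619·0.000878906 = 1.4229492 V.
Error = 1.423 − 1.4229492 = 5.07812e-05 V = 50.78 µV.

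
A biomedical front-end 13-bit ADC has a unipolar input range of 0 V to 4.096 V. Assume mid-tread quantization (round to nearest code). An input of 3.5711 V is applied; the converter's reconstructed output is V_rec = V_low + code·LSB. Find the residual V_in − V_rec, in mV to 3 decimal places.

0.100 mV

One LSB is 4.096 V / 8192 = 0.500 mV.
(3.5711 − 0)/0.0005 = 7142.2000; round gives code 7142.
Reconstructed: 3.571 V.
Error = 3.5711 − 3.571 = 0.0001 V = 0.100 mV.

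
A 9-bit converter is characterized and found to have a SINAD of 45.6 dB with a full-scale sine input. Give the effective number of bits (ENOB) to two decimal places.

7.28 bits

ENOB = (SINAD − 1.76) / 6.02 = (45.6 − 1.76)/6.02 = 7.282.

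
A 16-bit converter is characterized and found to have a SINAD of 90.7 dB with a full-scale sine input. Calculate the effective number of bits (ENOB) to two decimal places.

14.77 bits

ENOB = (SINAD − 1.76) / 6.02 = (90.7 − 1.76)/6.02 = 14.774.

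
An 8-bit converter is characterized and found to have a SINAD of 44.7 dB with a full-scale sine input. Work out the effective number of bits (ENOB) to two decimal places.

ENOB = (SINAD − 1.76) / 6.02 = (44.7 − 1.76)/6.02 = 7.133.

7.13 bits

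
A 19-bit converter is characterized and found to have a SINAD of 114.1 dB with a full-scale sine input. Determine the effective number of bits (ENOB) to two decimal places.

ENOB = (SINAD − 1.76) / 6.02 = (114.1 − 1.76)/6.02 = 18.661.

18.66 bits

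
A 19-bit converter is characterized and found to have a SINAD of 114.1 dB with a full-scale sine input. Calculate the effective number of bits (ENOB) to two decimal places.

ENOB = (SINAD − 1.76) / 6.02 = (114.1 − 1.76)/6.02 = 18.661.

18.66 bits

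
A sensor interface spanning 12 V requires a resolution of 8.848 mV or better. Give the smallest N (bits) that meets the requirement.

Number of steps required ≥ 12 V / 8.848 mV = 1356.24.
Need 2^N ≥ 1356.24; 2^10 = 1024, 2^11 = 2048.
Minimum N = 11.

11 bits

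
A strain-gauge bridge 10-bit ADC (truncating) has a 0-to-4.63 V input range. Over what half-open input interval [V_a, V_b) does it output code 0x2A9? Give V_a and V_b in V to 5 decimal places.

[3.07913 V, 3.08365 V)

LSB = 4.63/2^10 = 4.521 mV.
Code 0x2A9 = 681 decimal.
V_a = V_low + 681·LSB = 3.07913 V; V_b = V_low + 682·LSB = 3.08365 V.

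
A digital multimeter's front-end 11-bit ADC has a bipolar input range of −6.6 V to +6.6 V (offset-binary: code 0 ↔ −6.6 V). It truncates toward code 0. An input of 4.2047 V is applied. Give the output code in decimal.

code 1676

With 2048 levels over 13.2 V, one step is 6.445 mV.
(V_in − V_low)/LSB = (4.2047 − (−6.6)) / 0.00644531 = 1676.366.
So the output code is 1676.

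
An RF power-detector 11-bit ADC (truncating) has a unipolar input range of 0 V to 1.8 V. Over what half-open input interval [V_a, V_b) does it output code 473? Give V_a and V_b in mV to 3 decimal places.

LSB = 1.8/2^11 = 0.879 mV.
V_a = V_low + 473·LSB = 0.415723 V; V_b = V_low + 474·LSB = 0.416602 V.

[415.723 mV, 416.602 mV)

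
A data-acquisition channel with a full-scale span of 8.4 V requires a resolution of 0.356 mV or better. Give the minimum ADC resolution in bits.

Number of steps required ≥ 8.4 V / 0.356 mV = 23595.51.
Need 2^N ≥ 23595.51; 2^14 = 16384, 2^15 = 32768.
Minimum N = 15.

15 bits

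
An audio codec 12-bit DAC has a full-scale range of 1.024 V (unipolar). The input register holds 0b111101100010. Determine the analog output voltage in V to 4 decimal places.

0.9845 V

LSB = 1.024 V / 2^12 = 250.00 µV.
Code 0b111101100010 = 3938 decimal.
V_out = 0 + 3938 × 0.00025 V = 0.9845 V.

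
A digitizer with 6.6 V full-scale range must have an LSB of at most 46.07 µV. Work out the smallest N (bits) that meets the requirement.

Number of steps required ≥ 6.6 V / 46.07 µV = 143260.26.
Need 2^N ≥ 143260.26; 2^17 = 131072, 2^18 = 262144.
Minimum N = 18.

18 bits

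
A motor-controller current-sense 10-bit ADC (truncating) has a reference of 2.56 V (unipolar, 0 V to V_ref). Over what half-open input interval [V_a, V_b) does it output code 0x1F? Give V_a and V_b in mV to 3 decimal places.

LSB = 2.56/2^10 = 2.500 mV.
Code 0x1F = 31 decimal.
V_a = V_low + 31·LSB = 0.0775 V; V_b = V_low + 32·LSB = 0.08 V.

[77.500 mV, 80.000 mV)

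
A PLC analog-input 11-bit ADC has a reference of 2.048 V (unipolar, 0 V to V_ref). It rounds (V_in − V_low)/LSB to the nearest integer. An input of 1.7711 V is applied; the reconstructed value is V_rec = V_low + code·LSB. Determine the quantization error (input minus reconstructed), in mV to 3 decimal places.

0.100 mV

LSB = 2.048/2^11 = 1.000 mV.
Scaled input = 1771.1000 LSBs, so code = 1771.
V_rec = 0 + 1771·0.001 = 1.771 V.
Error = 1.7711 − 1.771 = 0.0001 V = 0.100 mV.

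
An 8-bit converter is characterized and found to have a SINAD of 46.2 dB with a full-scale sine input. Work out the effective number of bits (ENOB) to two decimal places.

ENOB = (SINAD − 1.76) / 6.02 = (46.2 − 1.76)/6.02 = 7.382.

7.38 bits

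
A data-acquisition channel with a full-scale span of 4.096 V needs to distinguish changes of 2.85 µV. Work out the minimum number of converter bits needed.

21 bits

Number of steps required ≥ 4.096 V / 2.85 µV = 1437192.98.
Need 2^N ≥ 1437192.98; 2^20 = 1048576, 2^21 = 2097152.
Minimum N = 21.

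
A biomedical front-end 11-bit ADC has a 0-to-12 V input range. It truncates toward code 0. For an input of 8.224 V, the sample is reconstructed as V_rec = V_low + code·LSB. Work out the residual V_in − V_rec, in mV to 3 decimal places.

Step size: 12 V ÷ 2^11 = 5.859 mV.
(V_in − V_low)/LSB = (8.224 − 0)/0.00585938 = 1403.5627 → code 1403 (floor).
V_rec = 0 + 1403·0.00585938 = 8.2207031 V.
V_in − V_rec = 0.00329687 V = 3.297 mV.

3.297 mV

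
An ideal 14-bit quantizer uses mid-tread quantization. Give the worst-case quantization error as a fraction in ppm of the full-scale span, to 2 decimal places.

Rounding → worst-case error = ½ LSB = V_FS/2^15, so 1e+06/32768 = 30.5176 ppm of full scale.

30.52 ppm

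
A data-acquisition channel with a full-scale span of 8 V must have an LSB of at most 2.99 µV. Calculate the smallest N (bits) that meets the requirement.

22 bits

Number of steps required ≥ 8 V / 2.99 µV = 2675585.28.
Need 2^N ≥ 2675585.28; 2^21 = 2097152, 2^22 = 4194304.
Minimum N = 22.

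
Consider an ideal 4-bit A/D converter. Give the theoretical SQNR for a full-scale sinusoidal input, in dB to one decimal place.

SNR ≈ 6.02·N + 1.76 dB = 6.02·4 + 1.76 = 25.84 dB.

25.8 dB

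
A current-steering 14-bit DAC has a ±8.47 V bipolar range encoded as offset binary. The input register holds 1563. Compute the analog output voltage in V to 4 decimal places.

-6.8540 V

LSB = 16.94 V / 2^14 = 1.034 mV.
V_out = (−8.47) + 1563 × 0.00103394 V = -6.85396 V.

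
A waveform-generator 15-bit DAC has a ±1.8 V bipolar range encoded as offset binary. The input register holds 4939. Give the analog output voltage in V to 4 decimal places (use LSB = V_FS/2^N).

LSB = 3.6 V / 2^15 = 109.86 µV.
V_out = (−1.8) + 4939 × 0.000109863 V = -1.25739 V.

-1.2574 V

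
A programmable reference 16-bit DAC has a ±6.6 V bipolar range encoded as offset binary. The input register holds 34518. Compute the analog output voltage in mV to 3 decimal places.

352.478 mV

LSB = 13.2 V / 2^16 = 201.42 µV.
V_out = (−6.6) + 34518 × 0.000201416 V = 0.352478 V.
= 352.478 mV.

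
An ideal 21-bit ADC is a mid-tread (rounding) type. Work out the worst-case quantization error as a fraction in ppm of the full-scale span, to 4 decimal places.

Rounding → worst-case error = ½ LSB = V_FS/2^22, so 1e+06/4194304 = 0.238419 ppm of full scale.

0.2384 ppm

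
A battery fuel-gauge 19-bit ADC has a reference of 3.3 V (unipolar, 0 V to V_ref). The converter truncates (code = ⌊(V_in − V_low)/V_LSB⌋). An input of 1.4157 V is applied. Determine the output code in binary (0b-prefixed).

code 0b110110111010010111 (decimal 224919)

LSB = 3.3 V / 524288 = 6.29 µV.
Input sits at 224919.552 steps above V_low.
⌊·⌋(224919.552) = 224919.
In binary (0b-prefixed): 0b110110111010010111.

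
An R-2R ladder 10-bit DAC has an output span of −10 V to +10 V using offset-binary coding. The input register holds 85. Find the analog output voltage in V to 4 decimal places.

-8.3398 V

LSB = 20 V / 2^10 = 19.531 mV.
V_out = (−10) + 85 × 0.0195312 V = -8.33984 V.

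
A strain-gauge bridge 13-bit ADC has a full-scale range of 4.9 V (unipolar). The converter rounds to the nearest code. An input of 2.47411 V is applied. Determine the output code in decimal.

code 4136

LSB = 4.9 V / 8192 = 0.598 mV.
(V_in − V_low)/LSB = (2.47411 − 0) / 0.000598145 = 4136.308.
round(4136.308) = 4136.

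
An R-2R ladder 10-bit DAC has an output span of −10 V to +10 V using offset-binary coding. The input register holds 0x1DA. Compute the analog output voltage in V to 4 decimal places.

-0.7422 V

LSB = 20 V / 2^10 = 19.531 mV.
Code 0x1DA = 474 decimal.
V_out = (−10) + 474 × 0.0195312 V = -0.742188 V.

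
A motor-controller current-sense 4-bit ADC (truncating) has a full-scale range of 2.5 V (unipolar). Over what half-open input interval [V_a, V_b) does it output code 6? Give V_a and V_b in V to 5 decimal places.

[0.93750 V, 1.09375 V)

LSB = 2.5/2^4 = 156.250 mV.
V_a = V_low + 6·LSB = 0.9375 V; V_b = V_low + 7·LSB = 1.09375 V.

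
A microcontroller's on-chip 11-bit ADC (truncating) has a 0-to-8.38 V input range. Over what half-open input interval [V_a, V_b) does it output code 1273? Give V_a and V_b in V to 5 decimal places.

[5.20886 V, 5.21295 V)

LSB = 8.38/2^11 = 4.092 mV.
V_a = V_low + 1273·LSB = 5.20886 V; V_b = V_low + 1274·LSB = 5.21295 V.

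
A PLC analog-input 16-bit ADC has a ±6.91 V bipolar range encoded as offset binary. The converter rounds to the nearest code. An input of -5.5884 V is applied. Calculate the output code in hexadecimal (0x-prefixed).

code 0x187B (decimal 6267)

Full-scale span = 13.82 V; LSB = 13.82/2^16 = 210.88 µV.
Input sits at 6267.176 steps above V_low.
So the output code is 6267.
In hexadecimal (0x-prefixed): 0x187B.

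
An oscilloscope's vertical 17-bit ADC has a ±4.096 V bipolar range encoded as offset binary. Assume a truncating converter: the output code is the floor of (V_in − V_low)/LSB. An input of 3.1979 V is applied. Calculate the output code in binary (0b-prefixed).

Full-scale span = 8.192 V; LSB = 8.192/2^17 = 62.50 µV.
Input sits at 116702.400 steps above V_low.
⌊·⌋(116702.400) = 116702.
In binary (0b-prefixed): 0b11100011111011110.

code 0b11100011111011110 (decimal 116702)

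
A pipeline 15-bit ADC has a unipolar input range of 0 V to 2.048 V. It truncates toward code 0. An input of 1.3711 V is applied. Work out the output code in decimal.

Full-scale span = 2.048 V; LSB = 2.048/2^15 = 62.50 µV.
(V_in − V_low)/LSB = (1.3711 − 0) / 6.25e-05 = 21937.600.
So the output code is 21937.

code 21937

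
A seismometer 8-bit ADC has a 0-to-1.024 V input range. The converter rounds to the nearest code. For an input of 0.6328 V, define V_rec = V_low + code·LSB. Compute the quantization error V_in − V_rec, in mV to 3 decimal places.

LSB = 1.024/2^8 = 4.000 mV.
Scaled input = 158.2000 LSBs, so code = 158.
Code 158 maps back to 0 + 158×0.004 V = 0.632 V.
Difference: 0.0008 V → 0.800 mV.

0.800 mV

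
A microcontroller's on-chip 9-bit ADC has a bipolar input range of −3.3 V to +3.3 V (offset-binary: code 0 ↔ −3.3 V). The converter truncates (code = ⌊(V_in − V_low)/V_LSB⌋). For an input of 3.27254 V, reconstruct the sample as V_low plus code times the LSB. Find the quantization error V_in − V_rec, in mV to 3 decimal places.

Step size: 6.6 V ÷ 2^9 = 12.891 mV.
(V_in − V_low)/LSB = (3.27254 − (−3.3))/0.0128906 = 509.8698 → code 509 (floor).
V_rec = (−3.3) + 509·0.0128906 = 3.2613281 V.
V_in − V_rec = 0.0112119 V = 11.212 mV.

11.212 mV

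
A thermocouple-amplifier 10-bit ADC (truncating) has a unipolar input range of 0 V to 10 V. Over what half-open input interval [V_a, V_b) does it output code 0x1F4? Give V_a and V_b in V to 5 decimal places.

[4.88281 V, 4.89258 V)

LSB = 10/2^10 = 9.766 mV.
Code 0x1F4 = 500 decimal.
V_a = V_low + 500·LSB = 4.88281 V; V_b = V_low + 501·LSB = 4.89258 V.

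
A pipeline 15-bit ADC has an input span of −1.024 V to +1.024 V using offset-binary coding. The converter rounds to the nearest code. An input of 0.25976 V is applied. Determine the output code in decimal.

With 32768 levels over 2.048 V, one step is 62.50 µV.
(0.25976 − (−1.024)) / 6.25e-05 = 20540.160 LSBs.
Round → code 20540.

code 20540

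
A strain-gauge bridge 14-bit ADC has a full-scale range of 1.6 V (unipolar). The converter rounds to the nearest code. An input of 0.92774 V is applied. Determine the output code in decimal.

Full-scale span = 1.6 V; LSB = 1.6/2^14 = 97.66 µV.
(0.92774 − 0) / 9.76563e-05 = 9500.058 LSBs.
So the output code is 9500.

code 9500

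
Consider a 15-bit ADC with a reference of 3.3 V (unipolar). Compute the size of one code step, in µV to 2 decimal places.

Full-scale span = 3.3 V.
LSB = 3.3 / 2^15 = 3.3 / 32768 = 0.000100708 V = 100.71 µV.

100.71 µV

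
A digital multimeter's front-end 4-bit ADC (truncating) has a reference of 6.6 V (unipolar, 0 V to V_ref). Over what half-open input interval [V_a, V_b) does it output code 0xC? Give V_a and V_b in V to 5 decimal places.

LSB = 6.6/2^4 = 412.500 mV.
Code 0xC = 12 decimal.
V_a = V_low + 12·LSB = 4.95 V; V_b = V_low + 13·LSB = 5.3625 V.

[4.95000 V, 5.36250 V)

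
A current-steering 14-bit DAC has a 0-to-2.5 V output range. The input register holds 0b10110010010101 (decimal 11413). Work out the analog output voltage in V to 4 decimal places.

LSB = 2.5 V / 2^14 = 152.59 µV.
Code 0b10110010010101 = 11413 decimal.
V_out = 0 + 11413 × 0.000152588 V = 1.74149 V.

1.7415 V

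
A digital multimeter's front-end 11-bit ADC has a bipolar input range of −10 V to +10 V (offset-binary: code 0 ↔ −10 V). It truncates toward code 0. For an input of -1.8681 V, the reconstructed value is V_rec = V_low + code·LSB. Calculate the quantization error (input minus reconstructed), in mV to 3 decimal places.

6.900 mV

LSB = 20/2^11 = 9.766 mV.
(V_in − V_low)/LSB = (-1.8681 − (−10))/0.00976562 = 832.7066 → code 832 (floor).
V_rec = (−10) + 832·0.00976562 = -1.875 V.
Difference: 0.0069 V → 6.900 mV.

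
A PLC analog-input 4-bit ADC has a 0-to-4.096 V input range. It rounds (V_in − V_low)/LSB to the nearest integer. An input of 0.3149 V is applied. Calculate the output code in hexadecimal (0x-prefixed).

LSB = 4.096 V / 16 = 256.000 mV.
(0.3149 − 0) / 0.256 = 1.230 LSBs.
round(1.230) = 1.
In hexadecimal (0x-prefixed): 0x1.

code 0x1 (decimal 1)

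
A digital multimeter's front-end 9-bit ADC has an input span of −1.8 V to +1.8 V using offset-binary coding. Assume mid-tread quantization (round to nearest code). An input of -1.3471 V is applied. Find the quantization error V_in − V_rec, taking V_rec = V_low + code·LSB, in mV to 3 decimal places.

One LSB is 3.6 V / 512 = 7.031 mV.
(-1.3471 − (−1.8))/0.00703125 = 64.4124; round gives code 64.
Reconstructed: -1.35 V.
Difference: 0.0029 V → 2.900 mV.

2.900 mV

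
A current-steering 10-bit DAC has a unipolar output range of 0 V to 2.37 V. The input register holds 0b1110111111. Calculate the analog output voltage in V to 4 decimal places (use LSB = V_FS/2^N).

LSB = 2.37 V / 2^10 = 2.314 mV.
Code 0b1110111111 = 959 decimal.
V_out = 0 + 959 × 0.00231445 V = 2.21956 V.

2.2196 V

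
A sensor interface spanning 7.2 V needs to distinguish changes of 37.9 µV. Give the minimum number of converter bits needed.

Number of steps required ≥ 7.2 V / 37.9 µV = 189973.61.
Need 2^N ≥ 189973.61; 2^17 = 131072, 2^18 = 262144.
Minimum N = 18.

18 bits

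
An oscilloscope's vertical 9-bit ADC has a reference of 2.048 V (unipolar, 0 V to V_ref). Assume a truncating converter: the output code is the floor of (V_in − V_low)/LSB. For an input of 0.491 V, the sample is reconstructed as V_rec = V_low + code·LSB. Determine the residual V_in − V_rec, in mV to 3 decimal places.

Step size: 2.048 V ÷ 2^9 = 4.000 mV.
(0.491 − 0)/0.004 = 122.7500; ⌊·⌋ gives code 122.
Code 122 maps back to 0 + 122×0.004 V = 0.488 V.
V_in − V_rec = 0.003 V = 3.000 mV.

3.000 mV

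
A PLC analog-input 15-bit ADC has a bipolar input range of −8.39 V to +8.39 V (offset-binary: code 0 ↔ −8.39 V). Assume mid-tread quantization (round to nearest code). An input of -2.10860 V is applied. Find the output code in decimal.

Full-scale span = 16.78 V; LSB = 16.78/2^15 = 0.512 mV.
(-2.10860 − (−8.39)) / 0.000512085 = 12266.324 LSBs.
So the output code is 12266.

code 12266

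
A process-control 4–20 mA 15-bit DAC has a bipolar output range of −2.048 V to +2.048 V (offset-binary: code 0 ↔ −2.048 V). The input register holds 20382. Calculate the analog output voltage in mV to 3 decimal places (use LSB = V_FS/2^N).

LSB = 4.096 V / 2^15 = 125.00 µV.
V_out = (−2.048) + 20382 × 0.000125 V = 0.49975 V.
= 499.750 mV.

499.750 mV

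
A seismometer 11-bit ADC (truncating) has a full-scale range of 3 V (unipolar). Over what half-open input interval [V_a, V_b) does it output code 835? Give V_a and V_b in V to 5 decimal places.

LSB = 3/2^11 = 1.465 mV.
V_a = V_low + 835·LSB = 1.22314 V; V_b = V_low + 836·LSB = 1.22461 V.

[1.22314 V, 1.22461 V)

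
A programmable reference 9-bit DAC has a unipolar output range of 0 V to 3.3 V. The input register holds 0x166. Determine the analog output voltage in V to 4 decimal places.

2.3074 V

LSB = 3.3 V / 2^9 = 6.445 mV.
Code 0x166 = 358 decimal.
V_out = 0 + 358 × 0.00644531 V = 2.30742 V.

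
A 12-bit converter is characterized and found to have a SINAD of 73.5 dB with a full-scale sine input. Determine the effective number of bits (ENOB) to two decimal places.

11.92 bits

ENOB = (SINAD − 1.76) / 6.02 = (73.5 − 1.76)/6.02 = 11.917.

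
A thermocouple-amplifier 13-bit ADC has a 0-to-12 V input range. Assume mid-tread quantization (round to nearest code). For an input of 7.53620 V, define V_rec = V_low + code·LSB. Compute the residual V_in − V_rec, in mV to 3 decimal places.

-0.421 mV

One LSB is 12 V / 8192 = 1.465 mV.
(7.53620 − 0)/0.00146484 = 5144.7125; round gives code 5145.
V_rec = 0 + 5145·0.00146484 = 7.5366211 V.
Difference: -0.000421094 V → -0.421 mV.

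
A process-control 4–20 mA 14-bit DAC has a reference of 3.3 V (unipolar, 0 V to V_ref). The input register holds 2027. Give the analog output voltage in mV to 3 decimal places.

408.270 mV

LSB = 3.3 V / 2^14 = 201.42 µV.
V_out = 0 + 2027 × 0.000201416 V = 0.40827 V.
= 408.270 mV.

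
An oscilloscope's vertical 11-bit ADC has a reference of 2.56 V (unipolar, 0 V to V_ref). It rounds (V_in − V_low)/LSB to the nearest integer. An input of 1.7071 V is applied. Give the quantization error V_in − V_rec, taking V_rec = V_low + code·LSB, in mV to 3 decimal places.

LSB = 2.56/2^11 = 1.250 mV.
(1.7071 − 0)/0.00125 = 1365.6800; round gives code 1366.
V_rec = 0 + 1366·0.00125 = 1.7075 V.
Difference: -0.0004 V → -0.400 mV.

-0.400 mV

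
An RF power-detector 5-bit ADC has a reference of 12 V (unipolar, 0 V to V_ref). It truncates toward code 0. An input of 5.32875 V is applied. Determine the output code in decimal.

LSB = 12 V / 32 = 375.000 mV.
(5.32875 − 0) / 0.375 = 14.210 LSBs.
⌊·⌋(14.210) = 14.

code 14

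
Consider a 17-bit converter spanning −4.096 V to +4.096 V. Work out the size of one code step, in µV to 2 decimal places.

62.50 µV

Full-scale span = 8.192 V.
LSB = 8.192 / 2^17 = 8.192 / 131072 = 6.25e-05 V = 62.50 µV.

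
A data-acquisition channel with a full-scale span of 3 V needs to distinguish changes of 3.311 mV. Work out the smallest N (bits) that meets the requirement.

Number of steps required ≥ 3 V / 3.311 mV = 906.07.
Need 2^N ≥ 906.07; 2^9 = 512, 2^10 = 1024.
Minimum N = 10.

10 bits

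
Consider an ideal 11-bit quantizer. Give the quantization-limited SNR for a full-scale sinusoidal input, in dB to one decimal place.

SNR ≈ 6.02·N + 1.76 dB = 6.02·11 + 1.76 = 67.98 dB.

68.0 dB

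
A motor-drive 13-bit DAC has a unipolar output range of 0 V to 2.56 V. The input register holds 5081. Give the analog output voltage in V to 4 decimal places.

1.5878 V

LSB = 2.56 V / 2^13 = 312.50 µV.
V_out = 0 + 5081 × 0.0003125 V = 1.58781 V.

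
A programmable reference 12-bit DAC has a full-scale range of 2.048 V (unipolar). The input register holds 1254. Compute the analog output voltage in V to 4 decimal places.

LSB = 2.048 V / 2^12 = 0.500 mV.
V_out = 0 + 1254 × 0.0005 V = 0.627 V.

0.6270 V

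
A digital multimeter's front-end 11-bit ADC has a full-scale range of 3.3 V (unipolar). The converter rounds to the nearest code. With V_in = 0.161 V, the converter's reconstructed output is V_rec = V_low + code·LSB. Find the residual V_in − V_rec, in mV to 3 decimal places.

Step size: 3.3 V ÷ 2^11 = 1.611 mV.
(V_in − V_low)/LSB = (0.161 − 0)/0.00161133 = 99.9176 → code 100 (round).
Code 100 maps back to 0 + 100×0.00161133 V = 0.16113281 V.
Error = 0.161 − 0.16113281 = -0.000132813 V = -0.133 mV.

-0.133 mV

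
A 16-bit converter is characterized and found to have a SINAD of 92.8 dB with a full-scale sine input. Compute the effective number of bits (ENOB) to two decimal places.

15.12 bits

ENOB = (SINAD − 1.76) / 6.02 = (92.8 − 1.76)/6.02 = 15.123.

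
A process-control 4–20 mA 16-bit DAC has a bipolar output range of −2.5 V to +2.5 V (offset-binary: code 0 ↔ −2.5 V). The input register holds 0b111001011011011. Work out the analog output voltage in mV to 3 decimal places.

LSB = 5 V / 2^16 = 76.29 µV.
Code 0b111001011011011 = 29403 decimal.
V_out = (−2.5) + 29403 × 7.62939e-05 V = -0.256729 V.
= -256.729 mV.

-256.729 mV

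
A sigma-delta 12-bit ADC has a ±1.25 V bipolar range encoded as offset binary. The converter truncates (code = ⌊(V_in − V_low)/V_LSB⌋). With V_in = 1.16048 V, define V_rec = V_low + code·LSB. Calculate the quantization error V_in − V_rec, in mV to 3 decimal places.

LSB = 2.5/2^12 = 0.610 mV.
(V_in − V_low)/LSB = (1.16048 − (−1.25))/0.000610352 = 3949.3304 → code 3949 (floor).
Code 3949 maps back to (−1.25) + 3949×0.000610352 V = 1.1602783 V.
Error = 1.16048 − 1.1602783 = 0.00020168 V = 0.202 mV.

0.202 mV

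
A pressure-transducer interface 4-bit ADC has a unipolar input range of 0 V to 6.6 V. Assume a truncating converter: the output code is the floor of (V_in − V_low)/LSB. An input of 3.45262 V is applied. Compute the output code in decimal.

Full-scale span = 6.6 V; LSB = 6.6/2^4 = 412.500 mV.
Input sits at 8.370 steps above V_low.
⌊·⌋(8.370) = 8.

code 8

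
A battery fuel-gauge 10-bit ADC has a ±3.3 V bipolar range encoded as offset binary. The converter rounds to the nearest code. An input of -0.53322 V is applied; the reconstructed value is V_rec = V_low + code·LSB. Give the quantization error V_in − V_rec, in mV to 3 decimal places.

One LSB is 6.6 V / 1024 = 6.445 mV.
(V_in − V_low)/LSB = (-0.53322 − (−3.3))/0.00644531 = 429.2701 → code 429 (round).
Code 429 maps back to (−3.3) + 429×0.00644531 V = -0.53496094 V.
Difference: 0.00174094 V → 1.741 mV.

1.741 mV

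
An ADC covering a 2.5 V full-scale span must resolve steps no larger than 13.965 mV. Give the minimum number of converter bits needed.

8 bits

Number of steps required ≥ 2.5 V / 13.965 mV = 179.02.
Need 2^N ≥ 179.02; 2^7 = 128, 2^8 = 256.
Minimum N = 8.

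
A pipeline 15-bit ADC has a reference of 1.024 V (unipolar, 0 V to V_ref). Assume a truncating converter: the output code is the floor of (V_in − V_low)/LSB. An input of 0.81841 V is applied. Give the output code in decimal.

code 26189

Full-scale span = 1.024 V; LSB = 1.024/2^15 = 31.25 µV.
(0.81841 − 0) / 3.125e-05 = 26189.120 LSBs.
⌊·⌋(26189.120) = 26189.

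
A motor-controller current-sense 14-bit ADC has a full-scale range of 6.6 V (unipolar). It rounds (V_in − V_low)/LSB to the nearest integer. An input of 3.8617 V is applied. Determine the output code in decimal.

With 16384 levels over 6.6 V, one step is 402.83 µV.
(V_in − V_low)/LSB = (3.8617 − 0) / 0.000402832 = 9586.378.
So the output code is 9586.

code 9586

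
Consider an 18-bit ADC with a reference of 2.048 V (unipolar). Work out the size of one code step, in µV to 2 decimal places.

7.81 µV

Full-scale span = 2.048 V.
LSB = 2.048 / 2^18 = 2.048 / 262144 = 7.8125e-06 V = 7.81 µV.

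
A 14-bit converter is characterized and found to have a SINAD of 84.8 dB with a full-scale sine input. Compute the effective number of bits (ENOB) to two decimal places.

ENOB = (SINAD − 1.76) / 6.02 = (84.8 − 1.76)/6.02 = 13.794.

13.79 bits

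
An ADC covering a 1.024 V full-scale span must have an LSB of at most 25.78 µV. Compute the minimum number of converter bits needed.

Number of steps required ≥ 1.024 V / 25.78 µV = 39720.71.
Need 2^N ≥ 39720.71; 2^15 = 32768, 2^16 = 65536.
Minimum N = 16.

16 bits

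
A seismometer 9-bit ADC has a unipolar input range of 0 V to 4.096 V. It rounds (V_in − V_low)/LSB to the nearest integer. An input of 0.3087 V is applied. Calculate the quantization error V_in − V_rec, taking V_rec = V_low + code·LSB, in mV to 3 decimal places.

-3.300 mV

Step size: 4.096 V ÷ 2^9 = 8.000 mV.
(V_in − V_low)/LSB = (0.3087 − 0)/0.008 = 38.5875 → code 39 (round).
Reconstructed: 0.312 V.
Error = 0.3087 − 0.312 = -0.0033 V = -3.300 mV.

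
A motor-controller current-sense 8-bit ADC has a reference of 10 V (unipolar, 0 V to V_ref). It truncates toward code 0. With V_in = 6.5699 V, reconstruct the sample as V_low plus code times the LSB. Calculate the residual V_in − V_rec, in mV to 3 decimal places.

7.400 mV

Step size: 10 V ÷ 2^8 = 39.062 mV.
(V_in − V_low)/LSB = (6.5699 − 0)/0.0390625 = 168.1894 → code 168 (floor).
Code 168 maps back to 0 + 168×0.0390625 V = 6.5625 V.
Difference: 0.0074 V → 7.400 mV.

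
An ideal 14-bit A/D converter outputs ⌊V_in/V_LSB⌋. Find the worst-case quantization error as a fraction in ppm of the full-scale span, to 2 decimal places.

Truncating → worst-case error = 1 LSB = V_FS/2^14, so 1e+06/16384 = 61.0352 ppm of full scale.

61.04 ppm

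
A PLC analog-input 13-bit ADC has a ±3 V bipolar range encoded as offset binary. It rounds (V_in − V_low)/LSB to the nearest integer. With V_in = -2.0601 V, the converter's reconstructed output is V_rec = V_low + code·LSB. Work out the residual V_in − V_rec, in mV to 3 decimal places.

0.203 mV

Step size: 6 V ÷ 2^13 = 0.732 mV.
Scaled input = 1283.2768 LSBs, so code = 1283.
Reconstructed: -2.0603027 V.
Error = -2.0601 − (−2.0603027) = 0.000202734 V = 0.203 mV.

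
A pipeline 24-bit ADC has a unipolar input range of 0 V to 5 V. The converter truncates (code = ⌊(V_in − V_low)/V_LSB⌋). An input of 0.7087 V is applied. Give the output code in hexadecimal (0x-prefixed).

code 0x244912 (decimal 2378002)

With 16777216 levels over 5 V, one step is 0.30 µV.
(0.7087 − 0) / 2.98023e-07 = 2378002.596 LSBs.
So the output code is 2378002.
In hexadecimal (0x-prefixed): 0x244912.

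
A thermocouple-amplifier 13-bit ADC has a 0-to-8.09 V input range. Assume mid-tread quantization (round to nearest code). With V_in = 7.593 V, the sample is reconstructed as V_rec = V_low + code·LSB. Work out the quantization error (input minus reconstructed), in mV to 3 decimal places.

-0.263 mV

One LSB is 8.09 V / 8192 = 0.988 mV.
(7.593 − 0)/0.000987549 = 7688.7337; round gives code 7689.
Code 7689 maps back to 0 + 7689×0.000987549 V = 7.5932629 V.
Difference: -0.000262939 V → -0.263 mV.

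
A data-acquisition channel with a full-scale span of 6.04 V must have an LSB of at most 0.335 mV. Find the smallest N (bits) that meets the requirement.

Number of steps required ≥ 6.04 V / 0.335 mV = 18029.85.
Need 2^N ≥ 18029.85; 2^14 = 16384, 2^15 = 32768.
Minimum N = 15.

15 bits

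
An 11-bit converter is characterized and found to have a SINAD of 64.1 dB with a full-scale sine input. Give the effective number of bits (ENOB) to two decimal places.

10.36 bits

ENOB = (SINAD − 1.76) / 6.02 = (64.1 − 1.76)/6.02 = 10.355.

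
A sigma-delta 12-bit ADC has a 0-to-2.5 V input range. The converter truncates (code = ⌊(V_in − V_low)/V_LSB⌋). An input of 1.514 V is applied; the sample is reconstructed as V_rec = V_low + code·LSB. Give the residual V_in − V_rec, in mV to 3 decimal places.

LSB = 2.5/2^12 = 0.610 mV.
Scaled input = 2480.5376 LSBs, so code = 2480.
Code 2480 maps back to 0 + 2480×0.000610352 V = 1.5136719 V.
V_in − V_rec = 0.000328125 V = 0.328 mV.

0.328 mV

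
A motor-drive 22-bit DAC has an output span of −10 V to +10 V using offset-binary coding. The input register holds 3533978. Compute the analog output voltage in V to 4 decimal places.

6.8513 V

LSB = 20 V / 2^22 = 4.77 µV.
V_out = (−10) + 3533978 × 4.76837e-06 V = 6.85132 V.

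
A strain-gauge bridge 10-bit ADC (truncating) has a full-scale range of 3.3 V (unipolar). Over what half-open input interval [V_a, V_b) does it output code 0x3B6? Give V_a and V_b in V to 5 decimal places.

[3.06152 V, 3.06475 V)

LSB = 3.3/2^10 = 3.223 mV.
Code 0x3B6 = 950 decimal.
V_a = V_low + 950·LSB = 3.06152 V; V_b = V_low + 951·LSB = 3.06475 V.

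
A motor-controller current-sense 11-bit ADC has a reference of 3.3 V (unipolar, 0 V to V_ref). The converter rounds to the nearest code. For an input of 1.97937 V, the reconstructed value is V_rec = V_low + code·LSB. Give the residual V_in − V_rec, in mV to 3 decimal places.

Step size: 3.3 V ÷ 2^11 = 1.611 mV.
(V_in − V_low)/LSB = (1.97937 − 0)/0.00161133 = 1228.4090 → code 1228 (round).
Code 1228 maps back to 0 + 1228×0.00161133 V = 1.9787109 V.
Difference: 0.000659063 V → 0.659 mV.

0.659 mV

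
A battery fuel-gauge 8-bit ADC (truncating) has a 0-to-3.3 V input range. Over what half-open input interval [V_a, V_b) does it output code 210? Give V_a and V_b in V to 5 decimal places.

LSB = 3.3/2^8 = 12.891 mV.
V_a = V_low + 210·LSB = 2.70703 V; V_b = V_low + 211·LSB = 2.71992 V.

[2.70703 V, 2.71992 V)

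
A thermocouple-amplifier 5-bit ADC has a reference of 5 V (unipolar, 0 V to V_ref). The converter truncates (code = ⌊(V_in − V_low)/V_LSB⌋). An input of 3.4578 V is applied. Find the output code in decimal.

LSB = 5 V / 32 = 156.250 mV.
Input sits at 22.130 steps above V_low.
So the output code is 22.

code 22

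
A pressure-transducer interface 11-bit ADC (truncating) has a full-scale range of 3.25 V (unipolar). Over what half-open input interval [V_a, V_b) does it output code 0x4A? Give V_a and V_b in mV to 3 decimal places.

LSB = 3.25/2^11 = 1.587 mV.
Code 0x4A = 74 decimal.
V_a = V_low + 74·LSB = 0.117432 V; V_b = V_low + 75·LSB = 0.119019 V.

[117.432 mV, 119.019 mV)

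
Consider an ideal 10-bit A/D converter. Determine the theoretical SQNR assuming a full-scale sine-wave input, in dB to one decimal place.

SNR ≈ 6.02·N + 1.76 dB = 6.02·10 + 1.76 = 61.96 dB.

62.0 dB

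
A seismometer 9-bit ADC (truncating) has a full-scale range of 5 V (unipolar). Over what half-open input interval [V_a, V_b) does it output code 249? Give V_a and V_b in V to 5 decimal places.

[2.43164 V, 2.44141 V)

LSB = 5/2^9 = 9.766 mV.
V_a = V_low + 249·LSB = 2.43164 V; V_b = V_low + 250·LSB = 2.44141 V.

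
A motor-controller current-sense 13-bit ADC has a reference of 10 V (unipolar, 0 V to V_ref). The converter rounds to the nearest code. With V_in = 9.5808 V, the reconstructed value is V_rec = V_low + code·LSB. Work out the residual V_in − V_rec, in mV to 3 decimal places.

LSB = 10/2^13 = 1.221 mV.
(V_in − V_low)/LSB = (9.5808 − 0)/0.0012207 = 7848.5914 → code 7849 (round).
Code 7849 maps back to 0 + 7849×0.0012207 V = 9.5812988 V.
Difference: -0.000498828 V → -0.499 mV.

-0.499 mV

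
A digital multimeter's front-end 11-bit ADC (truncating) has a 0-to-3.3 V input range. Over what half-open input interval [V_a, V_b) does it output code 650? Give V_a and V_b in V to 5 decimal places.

LSB = 3.3/2^11 = 1.611 mV.
V_a = V_low + 650·LSB = 1.04736 V; V_b = V_low + 651·LSB = 1.04897 V.

[1.04736 V, 1.04897 V)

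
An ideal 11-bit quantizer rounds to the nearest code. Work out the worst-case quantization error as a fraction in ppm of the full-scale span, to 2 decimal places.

Rounding → worst-case error = ½ LSB = V_FS/2^12, so 1e+06/4096 = 244.141 ppm of full scale.

244.14 ppm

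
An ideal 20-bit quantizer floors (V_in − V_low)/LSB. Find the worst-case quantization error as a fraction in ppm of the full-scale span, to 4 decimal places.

Truncating → worst-case error = 1 LSB = V_FS/2^20, so 1e+06/1048576 = 0.953674 ppm of full scale.

0.9537 ppm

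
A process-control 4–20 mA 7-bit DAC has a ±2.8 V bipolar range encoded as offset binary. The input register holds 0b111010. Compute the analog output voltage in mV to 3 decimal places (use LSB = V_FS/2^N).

-262.500 mV

LSB = 5.6 V / 2^7 = 43.750 mV.
Code 0b111010 = 58 decimal.
V_out = (−2.8) + 58 × 0.04375 V = -0.2625 V.
= -262.500 mV.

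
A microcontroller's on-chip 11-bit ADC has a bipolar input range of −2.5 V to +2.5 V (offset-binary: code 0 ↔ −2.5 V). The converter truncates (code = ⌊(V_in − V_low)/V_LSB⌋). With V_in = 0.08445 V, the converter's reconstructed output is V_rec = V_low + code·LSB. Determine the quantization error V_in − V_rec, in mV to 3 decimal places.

1.442 mV

One LSB is 5 V / 2048 = 2.441 mV.
Scaled input = 1058.5907 LSBs, so code = 1058.
Reconstructed: 0.083007812 V.
V_in − V_rec = 0.00144219 V = 1.442 mV.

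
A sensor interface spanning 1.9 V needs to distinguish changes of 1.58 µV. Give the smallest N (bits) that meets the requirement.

Number of steps required ≥ 1.9 V / 1.58 µV = 1202531.65.
Need 2^N ≥ 1202531.65; 2^20 = 1048576, 2^21 = 2097152.
Minimum N = 21.

21 bits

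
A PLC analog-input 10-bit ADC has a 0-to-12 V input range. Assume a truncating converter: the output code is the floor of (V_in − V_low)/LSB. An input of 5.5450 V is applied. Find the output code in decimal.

code 473

LSB = 12 V / 1024 = 11.719 mV.
(5.5450 − 0) / 0.0117188 = 473.173 LSBs.
⌊·⌋(473.173) = 473.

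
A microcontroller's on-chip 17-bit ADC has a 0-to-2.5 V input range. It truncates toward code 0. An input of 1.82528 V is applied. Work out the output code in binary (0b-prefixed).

code 0b10111010111010001 (decimal 95697)

With 131072 levels over 2.5 V, one step is 19.07 µV.
(V_in − V_low)/LSB = (1.82528 − 0) / 1.90735e-05 = 95697.240.
Floor → code 95697.
In binary (0b-prefixed): 0b10111010111010001.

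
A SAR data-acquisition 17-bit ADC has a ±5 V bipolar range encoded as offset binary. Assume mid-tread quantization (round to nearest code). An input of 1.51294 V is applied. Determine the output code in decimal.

code 85366

LSB = 10 V / 131072 = 76.29 µV.
(1.51294 − (−5)) / 7.62939e-05 = 85366.407 LSBs.
Round → code 85366.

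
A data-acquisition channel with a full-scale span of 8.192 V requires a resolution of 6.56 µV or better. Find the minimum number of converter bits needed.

Number of steps required ≥ 8.192 V / 6.56 µV = 1248780.49.
Need 2^N ≥ 1248780.49; 2^20 = 1048576, 2^21 = 2097152.
Minimum N = 21.

21 bits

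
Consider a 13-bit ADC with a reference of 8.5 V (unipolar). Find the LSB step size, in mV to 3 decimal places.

Full-scale span = 8.5 V.
LSB = 8.5 / 2^13 = 8.5 / 8192 = 0.0010376 V = 1.038 mV.

1.038 mV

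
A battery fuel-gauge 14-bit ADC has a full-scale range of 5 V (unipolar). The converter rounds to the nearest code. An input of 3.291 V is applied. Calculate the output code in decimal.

LSB = 5 V / 16384 = 305.18 µV.
(3.291 − 0) / 0.000305176 = 10783.949 LSBs.
So the output code is 10784.

code 10784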